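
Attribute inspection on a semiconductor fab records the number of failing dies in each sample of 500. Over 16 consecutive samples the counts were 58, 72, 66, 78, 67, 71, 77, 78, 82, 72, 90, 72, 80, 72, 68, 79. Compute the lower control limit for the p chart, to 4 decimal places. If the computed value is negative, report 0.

p̄ = Σdᵢ / (k·n) = 1182 / (16 × 500) = 0.14775
LCL = p̄ − 3·√(p̄(1−p̄)/n) = 0.14775 − 3 × 0.01587 = 0.10014

0.1001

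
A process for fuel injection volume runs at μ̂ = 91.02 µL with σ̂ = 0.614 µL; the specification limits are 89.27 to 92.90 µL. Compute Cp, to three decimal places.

Cp = (USL − LSL) / (6σ̂) = (92.90 − 89.27) / (6 × 0.614) = 3.6300 / 3.6840 = 0.9853

0.985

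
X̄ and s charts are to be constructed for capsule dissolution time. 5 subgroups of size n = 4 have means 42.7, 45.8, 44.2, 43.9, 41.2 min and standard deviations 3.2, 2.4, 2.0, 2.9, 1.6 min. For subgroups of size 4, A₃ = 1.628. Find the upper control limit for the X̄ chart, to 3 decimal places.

47.500

X̄̄ = (42.7 + 45.8 + 44.2 + 43.9 + 41.2) / 5 = 43.5600
s̄ = (3.2 + 2.4 + 2.0 + 2.9 + 1.6) / 5 = 2.4200
UCL = X̄̄ + A₃·s̄ = 43.5600 + 1.628 × 2.4200 = 47.4998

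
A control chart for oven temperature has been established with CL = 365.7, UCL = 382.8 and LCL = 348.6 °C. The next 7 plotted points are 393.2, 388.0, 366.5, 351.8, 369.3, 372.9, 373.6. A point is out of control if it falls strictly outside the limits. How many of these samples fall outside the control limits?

2

Compare each point to [348.6, 382.8]: sample 1 = 393.2 > UCL; sample 2 = 388.0 > UCL.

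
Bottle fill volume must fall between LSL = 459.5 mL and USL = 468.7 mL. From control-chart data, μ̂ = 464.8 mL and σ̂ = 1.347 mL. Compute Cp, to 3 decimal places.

1.138

Cp = (USL − LSL) / (6σ̂) = (468.7 − 459.5) / (6 × 1.347) = 9.2000 / 8.0820 = 1.1383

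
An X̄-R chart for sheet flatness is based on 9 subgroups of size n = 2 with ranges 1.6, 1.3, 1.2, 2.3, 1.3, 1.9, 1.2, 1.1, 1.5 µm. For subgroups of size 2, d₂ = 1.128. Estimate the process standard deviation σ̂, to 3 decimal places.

R̄ = (1.6 + 1.3 + 1.2 + 2.3 + 1.3 + 1.9 + 1.2 + 1.1 + 1.5) / 9 = 1.4889
σ̂ = R̄ / d₂ = 1.4889 / 1.128 = 1.3199

1.320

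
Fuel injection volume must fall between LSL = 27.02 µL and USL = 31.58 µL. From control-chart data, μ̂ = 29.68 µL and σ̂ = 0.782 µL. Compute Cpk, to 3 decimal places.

Cpu = (USL − μ̂) / (3σ̂) = (31.58 − 29.68) / (3 × 0.782) = 0.8099; Cpl = (μ̂ − LSL) / (3σ̂) = (29.68 − 27.02) / (3 × 0.782) = 1.1338; Cpk = min(Cpu, Cpl) = 0.8099

0.810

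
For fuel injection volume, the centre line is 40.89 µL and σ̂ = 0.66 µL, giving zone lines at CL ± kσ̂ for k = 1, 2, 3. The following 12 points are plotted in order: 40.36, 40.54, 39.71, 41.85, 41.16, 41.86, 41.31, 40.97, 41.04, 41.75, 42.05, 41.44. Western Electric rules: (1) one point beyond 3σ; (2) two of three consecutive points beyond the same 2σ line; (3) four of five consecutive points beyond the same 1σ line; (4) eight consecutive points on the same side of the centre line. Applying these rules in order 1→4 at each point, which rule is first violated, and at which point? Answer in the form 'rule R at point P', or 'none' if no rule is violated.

Zone of each point (C = within 1σ̂, B = 1σ̂–2σ̂, A = 2σ̂–3σ̂, * = beyond 3σ̂; sign = side of CL): 1:-C, 2:-C, 3:-B, 4:+B, 5:+C, 6:+B, 7:+C, 8:+C, 9:+C, 10:+B, 11:+B, 12:+C
Rule 4 (eight consecutive points on the same side of the centre line) is satisfied at point 11.

rule 4 at point 11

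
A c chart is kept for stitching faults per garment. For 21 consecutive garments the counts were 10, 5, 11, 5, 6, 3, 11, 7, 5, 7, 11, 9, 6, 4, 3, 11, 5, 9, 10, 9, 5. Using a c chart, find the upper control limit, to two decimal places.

15.31

c̄ = (10 + 5 + 11 + 5 + 6 + 3 + 11 + 7 + 5 + 7 + 11 + 9 + 6 + 4 + 3 + 11 + 5 + 9 + 10 + 9 + 5) / 21 = 152 / 21 = 7.2381
UCL = c̄ + 3√c̄ = 7.2381 + 3 × √7.2381 = 7.2381 + 3 × 2.6904 = 15.3092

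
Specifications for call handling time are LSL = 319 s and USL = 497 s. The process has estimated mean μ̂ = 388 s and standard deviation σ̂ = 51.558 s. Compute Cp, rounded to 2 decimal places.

0.58

Cp = (USL − LSL) / (6σ̂) = (497 − 319) / (6 × 51.558) = 178.0000 / 309.3480 = 0.5754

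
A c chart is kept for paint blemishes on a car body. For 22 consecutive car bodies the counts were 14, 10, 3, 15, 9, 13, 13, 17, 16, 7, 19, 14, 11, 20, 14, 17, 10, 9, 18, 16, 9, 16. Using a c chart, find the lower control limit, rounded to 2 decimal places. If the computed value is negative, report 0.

c̄ = (14 + 10 + 3 + 15 + 9 + 13 + 13 + 17 + 16 + 7 + 19 + 14 + 11 + 20 + 14 + 17 + 10 + 9 + 18 + 16 + 9 + 16) / 22 = 290 / 22 = 13.1818
LCL = c̄ − 3√c̄ = 13.1818 − 3 × 3.6307 = 2.2898

2.29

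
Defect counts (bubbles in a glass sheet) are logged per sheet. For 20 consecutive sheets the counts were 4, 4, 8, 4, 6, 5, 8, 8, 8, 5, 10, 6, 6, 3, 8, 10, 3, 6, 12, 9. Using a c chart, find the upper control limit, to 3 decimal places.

14.386

c̄ = (4 + 4 + 8 + 4 + 6 + 5 + 8 + 8 + 8 + 5 + 10 + 6 + 6 + 3 + 8 + 10 + 3 + 6 + 12 + 9) / 20 = 133 / 20 = 6.6500
UCL = c̄ + 3√c̄ = 6.6500 + 3 × √6.6500 = 6.6500 + 3 × 2.5788 = 14.3863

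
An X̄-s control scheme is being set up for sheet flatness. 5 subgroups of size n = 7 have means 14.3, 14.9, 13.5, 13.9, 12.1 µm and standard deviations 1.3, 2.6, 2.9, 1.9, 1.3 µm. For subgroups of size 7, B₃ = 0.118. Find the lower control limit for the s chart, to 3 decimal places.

s̄ = (1.3 + 2.6 + 2.9 + 1.9 + 1.3) / 5 = 2.0000
LCL_s = B₃·s̄ = 0.118 × 2.0000 = 0.2360

0.236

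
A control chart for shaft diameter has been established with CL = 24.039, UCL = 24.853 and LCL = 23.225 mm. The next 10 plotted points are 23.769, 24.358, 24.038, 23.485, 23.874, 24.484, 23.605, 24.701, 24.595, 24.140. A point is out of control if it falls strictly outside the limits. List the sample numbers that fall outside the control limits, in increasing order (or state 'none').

none

All 10 points lie within [23.225, 24.853].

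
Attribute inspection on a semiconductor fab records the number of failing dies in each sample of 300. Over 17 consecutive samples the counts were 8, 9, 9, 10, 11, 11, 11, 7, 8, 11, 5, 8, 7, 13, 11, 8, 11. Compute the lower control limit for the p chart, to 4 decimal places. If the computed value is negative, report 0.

p̄ = Σdᵢ / (k·n) = 158 / (17 × 300) = 0.03098
LCL = p̄ − 3·√(p̄(1−p̄)/n) = 0.03098 − 3 × 0.01000 = 0.00097

0.0010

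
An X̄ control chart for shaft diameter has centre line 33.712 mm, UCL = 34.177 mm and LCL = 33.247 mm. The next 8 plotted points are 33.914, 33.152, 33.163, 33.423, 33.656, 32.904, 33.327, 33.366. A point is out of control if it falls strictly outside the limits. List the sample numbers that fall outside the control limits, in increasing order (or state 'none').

Compare each point to [33.247, 34.177]: sample 2 = 33.152 < LCL; sample 3 = 33.163 < LCL; sample 6 = 32.904 < LCL.

2, 3, 6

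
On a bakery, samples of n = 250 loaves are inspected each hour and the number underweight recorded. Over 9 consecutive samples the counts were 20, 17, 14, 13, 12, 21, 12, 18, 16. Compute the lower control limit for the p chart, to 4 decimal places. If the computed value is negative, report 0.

0.0173

p̄ = Σdᵢ / (k·n) = 143 / (9 × 250) = 0.06356
LCL = p̄ − 3·√(p̄(1−p̄)/n) = 0.06356 − 3 × 0.01543 = 0.01727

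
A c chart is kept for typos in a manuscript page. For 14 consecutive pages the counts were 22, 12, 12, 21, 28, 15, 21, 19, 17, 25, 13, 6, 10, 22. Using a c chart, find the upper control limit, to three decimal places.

29.856

c̄ = (22 + 12 + 12 + 21 + 28 + 15 + 21 + 19 + 17 + 25 + 13 + 6 + 10 + 22) / 14 = 243 / 14 = 17.3571
UCL = c̄ + 3√c̄ = 17.3571 + 3 × √17.3571 = 17.3571 + 3 × 4.1662 = 29.8557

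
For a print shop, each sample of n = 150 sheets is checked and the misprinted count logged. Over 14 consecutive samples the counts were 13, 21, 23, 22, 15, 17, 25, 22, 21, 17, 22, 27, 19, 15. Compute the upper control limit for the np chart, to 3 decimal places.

32.400

p̄ = Σdᵢ / (k·n) = 279 / (14 × 150) = 0.13286
UCL = np̄ + 3·√(np̄(1−p̄)) = 19.9286 + 3 × √(19.9286×0.86714) = 19.9286 + 3 × 4.1570 = 32.3997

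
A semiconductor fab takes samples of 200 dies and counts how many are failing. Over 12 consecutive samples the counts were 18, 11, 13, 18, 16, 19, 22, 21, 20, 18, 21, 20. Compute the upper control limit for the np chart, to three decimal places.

p̄ = Σdᵢ / (k·n) = 217 / (12 × 200) = 0.09042
UCL = np̄ + 3·√(np̄(1−p̄)) = 18.0833 + 3 × √(18.0833×0.90958) = 18.0833 + 3 × 4.0557 = 30.2503

30.250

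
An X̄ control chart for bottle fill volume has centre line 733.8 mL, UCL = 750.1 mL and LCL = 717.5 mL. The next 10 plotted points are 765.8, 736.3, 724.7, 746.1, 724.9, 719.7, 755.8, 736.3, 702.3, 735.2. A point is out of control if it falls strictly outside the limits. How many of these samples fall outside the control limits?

Compare each point to [717.5, 750.1]: sample 1 = 765.8 > UCL; sample 7 = 755.8 > UCL; sample 9 = 702.3 < LCL.

3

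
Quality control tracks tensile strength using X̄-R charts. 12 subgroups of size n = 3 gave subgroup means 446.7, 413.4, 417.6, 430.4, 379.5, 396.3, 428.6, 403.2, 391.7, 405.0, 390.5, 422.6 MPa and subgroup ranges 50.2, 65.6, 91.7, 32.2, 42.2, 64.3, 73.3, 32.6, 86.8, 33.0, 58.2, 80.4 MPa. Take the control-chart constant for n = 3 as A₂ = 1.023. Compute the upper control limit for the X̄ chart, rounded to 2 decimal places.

X̄̄ = (446.7 + 413.4 + 417.6 + 430.4 + 379.5 + 396.3 + 428.6 + 403.2 + 391.7 + 405.0 + 390.5 + 422.6) / 12 = 4925.5000 / 12 = 410.4583
R̄ = (50.2 + 65.6 + 91.7 + 32.2 + 42.2 + 64.3 + 73.3 + 32.6 + 86.8 + 33.0 + 58.2 + 80.4) / 12 = 710.5000 / 12 = 59.2083
UCL = X̄̄ + A₂·R̄ = 410.4583 + 1.023 × 59.2083 = 471.0285

471.03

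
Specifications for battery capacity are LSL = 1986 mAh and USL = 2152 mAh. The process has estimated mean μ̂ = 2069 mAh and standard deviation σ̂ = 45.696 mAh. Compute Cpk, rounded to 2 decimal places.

Cpu = (USL − μ̂) / (3σ̂) = (2152 − 2069) / (3 × 45.696) = 0.6055; Cpl = (μ̂ − LSL) / (3σ̂) = (2069 − 1986) / (3 × 45.696) = 0.6055; Cpk = min(Cpu, Cpl) = 0.6055

0.61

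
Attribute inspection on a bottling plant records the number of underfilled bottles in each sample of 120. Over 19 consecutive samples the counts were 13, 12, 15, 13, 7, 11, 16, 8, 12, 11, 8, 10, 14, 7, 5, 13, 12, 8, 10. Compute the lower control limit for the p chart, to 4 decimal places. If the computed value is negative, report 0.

0.0116

p̄ = Σdᵢ / (k·n) = 205 / (19 × 120) = 0.08991
LCL = p̄ − 3·√(p̄(1−p̄)/n) = 0.08991 − 3 × 0.02611 = 0.01157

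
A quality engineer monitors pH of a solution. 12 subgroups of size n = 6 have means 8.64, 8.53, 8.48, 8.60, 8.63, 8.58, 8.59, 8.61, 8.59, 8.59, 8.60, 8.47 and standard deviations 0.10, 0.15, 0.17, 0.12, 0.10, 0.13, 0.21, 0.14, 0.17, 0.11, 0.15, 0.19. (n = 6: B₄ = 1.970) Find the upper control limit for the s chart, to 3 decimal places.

s̄ = (0.10 + 0.15 + 0.17 + 0.12 + 0.10 + 0.13 + 0.21 + 0.14 + 0.17 + 0.11 + 0.15 + 0.19) / 12 = 0.1450
UCL_s = B₄·s̄ = 1.970 × 0.1450 = 0.2856

0.286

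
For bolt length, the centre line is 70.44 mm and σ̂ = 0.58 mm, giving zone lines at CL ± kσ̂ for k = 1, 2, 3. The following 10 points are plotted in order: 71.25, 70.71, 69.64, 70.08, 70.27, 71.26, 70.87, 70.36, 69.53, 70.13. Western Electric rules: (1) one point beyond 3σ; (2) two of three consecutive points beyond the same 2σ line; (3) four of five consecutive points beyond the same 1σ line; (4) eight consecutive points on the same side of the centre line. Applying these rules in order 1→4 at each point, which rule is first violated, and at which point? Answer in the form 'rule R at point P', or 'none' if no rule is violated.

Zone of each point (C = within 1σ̂, B = 1σ̂–2σ̂, A = 2σ̂–3σ̂, * = beyond 3σ̂; sign = side of CL): 1:+B, 2:+C, 3:-B, 4:-C, 5:-C, 6:+B, 7:+C, 8:-C, 9:-B, 10:-C
No rule fires across all 10 points.

none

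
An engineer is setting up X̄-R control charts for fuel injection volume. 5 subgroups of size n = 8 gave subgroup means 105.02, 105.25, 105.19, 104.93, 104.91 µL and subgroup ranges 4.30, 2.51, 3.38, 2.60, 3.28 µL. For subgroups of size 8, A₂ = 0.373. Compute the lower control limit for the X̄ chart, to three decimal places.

103.861

X̄̄ = (105.02 + 105.25 + 105.19 + 104.93 + 104.91) / 5 = 525.3000 / 5 = 105.0600
R̄ = (4.30 + 2.51 + 3.38 + 2.60 + 3.28) / 5 = 16.0700 / 5 = 3.2140
LCL = X̄̄ − A₂·R̄ = 105.0600 − 0.373 × 3.2140 = 103.8612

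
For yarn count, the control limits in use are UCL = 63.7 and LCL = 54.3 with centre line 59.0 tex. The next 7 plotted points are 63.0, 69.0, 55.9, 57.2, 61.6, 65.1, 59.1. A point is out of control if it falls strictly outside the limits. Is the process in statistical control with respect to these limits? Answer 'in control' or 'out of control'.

out of control

Compare each point to [54.3, 63.7]: sample 2 = 69.0 > UCL; sample 6 = 65.1 > UCL.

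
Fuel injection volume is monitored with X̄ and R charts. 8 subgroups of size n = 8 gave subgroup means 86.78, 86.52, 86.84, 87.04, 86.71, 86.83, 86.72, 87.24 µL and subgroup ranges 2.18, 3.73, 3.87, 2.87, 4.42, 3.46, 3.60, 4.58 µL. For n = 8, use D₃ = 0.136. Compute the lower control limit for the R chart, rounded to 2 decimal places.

R̄ = (2.18 + 3.73 + 3.87 + 2.87 + 4.42 + 3.46 + 3.60 + 4.58) / 8 = 28.7100 / 8 = 3.5888
LCL_R = D₃·R̄ = 0.136 × 3.5888 = 0.4881

0.49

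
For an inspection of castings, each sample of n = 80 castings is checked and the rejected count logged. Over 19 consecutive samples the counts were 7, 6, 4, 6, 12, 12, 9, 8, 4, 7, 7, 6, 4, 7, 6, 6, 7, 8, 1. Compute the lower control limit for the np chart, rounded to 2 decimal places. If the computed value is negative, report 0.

0.00

p̄ = Σdᵢ / (k·n) = 127 / (19 × 80) = 0.08355
LCL = np̄ − 3·√(np̄(1−p̄)) = 6.6842 − 3 × 2.4750 = -0.7409 → 0 (negative, so LCL = 0)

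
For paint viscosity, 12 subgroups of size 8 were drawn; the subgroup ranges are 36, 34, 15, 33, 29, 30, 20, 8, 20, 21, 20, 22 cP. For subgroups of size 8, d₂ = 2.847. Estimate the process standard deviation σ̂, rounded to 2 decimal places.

R̄ = (36 + 34 + 15 + 33 + 29 + 30 + 20 + 8 + 20 + 21 + 20 + 22) / 12 = 24.0000
σ̂ = R̄ / d₂ = 24.0000 / 2.847 = 8.4299

8.43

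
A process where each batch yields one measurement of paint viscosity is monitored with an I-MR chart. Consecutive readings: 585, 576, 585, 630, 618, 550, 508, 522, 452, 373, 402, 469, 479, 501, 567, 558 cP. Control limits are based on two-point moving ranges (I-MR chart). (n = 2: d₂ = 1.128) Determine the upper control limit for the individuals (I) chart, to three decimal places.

621.133

X̄ = (585 + 576 + 585 + 630 + 618 + 550 + 508 + 522 + 452 + 373 + 402 + 469 + 479 + 501 + 567 + 558) / 16 = 523.4375
Moving ranges: 9, 9, 45, 12, 68, 42, 14, 70, 79, 29, 67, 10, 22, 66, 9; M̄R̄ = 551.0000 / 15 = 36.7333
UCL = X̄ + 3·M̄R̄/d₂ = 523.4375 + 3 × 36.7333 / 1.128 = 621.1325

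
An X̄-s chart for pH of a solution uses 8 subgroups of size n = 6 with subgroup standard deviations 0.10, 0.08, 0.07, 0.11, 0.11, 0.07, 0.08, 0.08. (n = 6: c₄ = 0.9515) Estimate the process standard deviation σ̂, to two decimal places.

0.09

s̄ = (0.10 + 0.08 + 0.07 + 0.11 + 0.11 + 0.07 + 0.08 + 0.08) / 8 = 0.0875
σ̂ = s̄ / c₄ = 0.0875 / 0.9515 = 0.0920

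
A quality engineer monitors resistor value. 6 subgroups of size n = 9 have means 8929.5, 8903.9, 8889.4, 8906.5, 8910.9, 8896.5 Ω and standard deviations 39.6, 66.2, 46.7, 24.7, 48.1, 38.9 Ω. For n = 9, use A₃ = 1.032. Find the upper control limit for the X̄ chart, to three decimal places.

8951.559

X̄̄ = (8929.5 + 8903.9 + 8889.4 + 8906.5 + 8910.9 + 8896.5) / 6 = 8906.1167
s̄ = (39.6 + 66.2 + 46.7 + 24.7 + 48.1 + 38.9) / 6 = 44.0333
UCL = X̄̄ + A₃·s̄ = 8906.1167 + 1.032 × 44.0333 = 8951.5591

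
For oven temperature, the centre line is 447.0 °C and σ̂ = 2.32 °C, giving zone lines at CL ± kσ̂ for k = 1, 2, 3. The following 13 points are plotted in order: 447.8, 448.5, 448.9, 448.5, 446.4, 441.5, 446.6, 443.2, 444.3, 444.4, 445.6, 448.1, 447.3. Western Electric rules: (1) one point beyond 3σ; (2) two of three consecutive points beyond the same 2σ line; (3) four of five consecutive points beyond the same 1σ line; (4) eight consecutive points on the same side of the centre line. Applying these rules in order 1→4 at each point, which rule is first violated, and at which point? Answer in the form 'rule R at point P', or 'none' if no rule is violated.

rule 3 at point 10

Zone of each point (C = within 1σ̂, B = 1σ̂–2σ̂, A = 2σ̂–3σ̂, * = beyond 3σ̂; sign = side of CL): 1:+C, 2:+C, 3:+C, 4:+C, 5:-C, 6:-A, 7:-C, 8:-B, 9:-B, 10:-B, 11:-C, 12:+C, 13:+C
Rule 3 (four of five consecutive points beyond the same 1σ limit) is satisfied at point 10.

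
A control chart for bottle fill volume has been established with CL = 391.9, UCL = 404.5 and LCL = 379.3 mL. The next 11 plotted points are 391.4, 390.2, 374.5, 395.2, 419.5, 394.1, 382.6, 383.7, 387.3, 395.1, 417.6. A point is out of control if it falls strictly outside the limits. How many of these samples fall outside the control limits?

3

Compare each point to [379.3, 404.5]: sample 3 = 374.5 < LCL; sample 5 = 419.5 > UCL; sample 11 = 417.6 > UCL.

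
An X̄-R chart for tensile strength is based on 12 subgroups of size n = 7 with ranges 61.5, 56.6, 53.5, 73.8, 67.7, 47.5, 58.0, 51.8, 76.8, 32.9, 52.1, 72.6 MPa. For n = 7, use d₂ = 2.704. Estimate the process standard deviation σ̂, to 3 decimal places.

R̄ = (61.5 + 56.6 + 53.5 + 73.8 + 67.7 + 47.5 + 58.0 + 51.8 + 76.8 + 32.9 + 52.1 + 72.6) / 12 = 58.7333
σ̂ = R̄ / d₂ = 58.7333 / 2.704 = 21.7209

21.721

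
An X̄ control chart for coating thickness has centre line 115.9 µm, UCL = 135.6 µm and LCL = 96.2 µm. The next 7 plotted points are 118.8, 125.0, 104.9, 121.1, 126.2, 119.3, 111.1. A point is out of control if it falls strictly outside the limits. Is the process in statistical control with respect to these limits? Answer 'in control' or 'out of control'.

in control

All 7 points lie within [96.2, 135.6].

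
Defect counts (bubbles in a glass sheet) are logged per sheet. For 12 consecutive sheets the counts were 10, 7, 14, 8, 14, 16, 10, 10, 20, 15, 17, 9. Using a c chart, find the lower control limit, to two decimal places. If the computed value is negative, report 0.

c̄ = (10 + 7 + 14 + 8 + 14 + 16 + 10 + 10 + 20 + 15 + 17 + 9) / 12 = 150 / 12 = 12.5000
LCL = c̄ − 3√c̄ = 12.5000 − 3 × 3.5355 = 1.8934

1.89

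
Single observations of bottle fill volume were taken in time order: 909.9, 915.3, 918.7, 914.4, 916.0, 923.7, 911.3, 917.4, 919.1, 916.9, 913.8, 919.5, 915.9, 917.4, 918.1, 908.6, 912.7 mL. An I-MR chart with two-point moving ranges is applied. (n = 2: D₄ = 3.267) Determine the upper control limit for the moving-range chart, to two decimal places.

Moving ranges: 5.4, 3.4, 4.3, 1.6, 7.7, 12.4, 6.1, 1.7, 2.2, 3.1, 5.7, 3.6, 1.5, 0.7, 9.5, 4.1; M̄R̄ = 73.0000 / 16 = 4.5625
UCL_MR = D₄·M̄R̄ = 3.267 × 4.5625 = 14.9057

14.91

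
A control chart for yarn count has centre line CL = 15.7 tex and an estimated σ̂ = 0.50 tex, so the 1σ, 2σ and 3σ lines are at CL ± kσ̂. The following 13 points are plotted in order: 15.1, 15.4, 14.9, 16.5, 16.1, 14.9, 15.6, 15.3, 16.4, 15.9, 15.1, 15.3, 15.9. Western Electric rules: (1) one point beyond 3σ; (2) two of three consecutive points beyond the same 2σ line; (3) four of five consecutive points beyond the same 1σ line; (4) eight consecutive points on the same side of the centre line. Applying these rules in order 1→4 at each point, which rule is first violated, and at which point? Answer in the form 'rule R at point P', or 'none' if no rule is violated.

Zone of each point (C = within 1σ̂, B = 1σ̂–2σ̂, A = 2σ̂–3σ̂, * = beyond 3σ̂; sign = side of CL): 1:-B, 2:-C, 3:-B, 4:+B, 5:+C, 6:-B, 7:-C, 8:-C, 9:+B, 10:+C, 11:-B, 12:-C, 13:+C
No rule fires across all 13 points.

none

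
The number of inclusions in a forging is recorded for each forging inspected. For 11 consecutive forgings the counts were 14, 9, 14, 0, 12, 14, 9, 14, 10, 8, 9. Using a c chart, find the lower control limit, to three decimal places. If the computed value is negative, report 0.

0.657

c̄ = (14 + 9 + 14 + 0 + 12 + 14 + 9 + 14 + 10 + 8 + 9) / 11 = 113 / 11 = 10.2727
LCL = c̄ − 3√c̄ = 10.2727 − 3 × 3.2051 = 0.6574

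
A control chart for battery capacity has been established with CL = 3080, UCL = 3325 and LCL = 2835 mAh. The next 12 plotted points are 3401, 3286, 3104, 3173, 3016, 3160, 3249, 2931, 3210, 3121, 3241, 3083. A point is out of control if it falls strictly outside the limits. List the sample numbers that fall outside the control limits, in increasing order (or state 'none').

1

Compare each point to [2835, 3325]: sample 1 = 3401 > UCL.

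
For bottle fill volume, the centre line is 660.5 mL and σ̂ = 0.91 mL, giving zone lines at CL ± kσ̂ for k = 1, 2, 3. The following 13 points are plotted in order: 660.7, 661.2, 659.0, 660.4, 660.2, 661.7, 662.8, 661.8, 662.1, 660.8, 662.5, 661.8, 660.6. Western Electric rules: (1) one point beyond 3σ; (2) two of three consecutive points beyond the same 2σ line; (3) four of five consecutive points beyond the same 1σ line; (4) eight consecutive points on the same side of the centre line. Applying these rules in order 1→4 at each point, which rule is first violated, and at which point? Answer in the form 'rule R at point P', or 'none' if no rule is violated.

rule 3 at point 9

Zone of each point (C = within 1σ̂, B = 1σ̂–2σ̂, A = 2σ̂–3σ̂, * = beyond 3σ̂; sign = side of CL): 1:+C, 2:+C, 3:-B, 4:-C, 5:-C, 6:+B, 7:+A, 8:+B, 9:+B, 10:+C, 11:+A, 12:+B, 13:+C
Rule 3 (four of five consecutive points beyond the same 1σ limit) is satisfied at point 9.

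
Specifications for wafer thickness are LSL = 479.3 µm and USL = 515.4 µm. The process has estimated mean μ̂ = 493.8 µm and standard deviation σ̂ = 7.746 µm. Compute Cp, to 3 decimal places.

0.777

Cp = (USL − LSL) / (6σ̂) = (515.4 − 479.3) / (6 × 7.746) = 36.1000 / 46.4760 = 0.7767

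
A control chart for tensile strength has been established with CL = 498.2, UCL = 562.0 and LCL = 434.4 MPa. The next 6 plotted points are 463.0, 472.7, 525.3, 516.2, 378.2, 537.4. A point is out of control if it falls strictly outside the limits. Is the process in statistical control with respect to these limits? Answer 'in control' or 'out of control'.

Compare each point to [434.4, 562.0]: sample 5 = 378.2 < LCL.

out of control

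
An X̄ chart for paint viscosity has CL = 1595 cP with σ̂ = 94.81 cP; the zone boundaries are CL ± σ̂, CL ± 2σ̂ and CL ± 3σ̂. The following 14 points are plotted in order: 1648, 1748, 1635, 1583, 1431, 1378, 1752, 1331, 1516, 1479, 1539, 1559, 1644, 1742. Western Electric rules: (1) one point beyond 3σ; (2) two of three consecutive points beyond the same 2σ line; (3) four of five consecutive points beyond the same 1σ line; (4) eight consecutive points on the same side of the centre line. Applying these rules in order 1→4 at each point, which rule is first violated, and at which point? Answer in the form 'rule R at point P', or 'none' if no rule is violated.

rule 2 at point 8

Zone of each point (C = within 1σ̂, B = 1σ̂–2σ̂, A = 2σ̂–3σ̂, * = beyond 3σ̂; sign = side of CL): 1:+C, 2:+B, 3:+C, 4:-C, 5:-B, 6:-A, 7:+B, 8:-A, 9:-C, 10:-B, 11:-C, 12:-C, 13:+C, 14:+B
Rule 2 (two of three consecutive points beyond the same 2σ limit) is satisfied at point 8.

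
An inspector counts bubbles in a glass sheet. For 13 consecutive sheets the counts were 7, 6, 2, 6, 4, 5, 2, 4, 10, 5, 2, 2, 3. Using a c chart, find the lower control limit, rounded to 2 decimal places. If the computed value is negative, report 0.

0.00

c̄ = (7 + 6 + 2 + 6 + 4 + 5 + 2 + 4 + 10 + 5 + 2 + 2 + 3) / 13 = 58 / 13 = 4.4615
LCL = c̄ − 3√c̄ = 4.4615 − 3 × 2.1122 = -1.8752 → 0 (cannot be negative)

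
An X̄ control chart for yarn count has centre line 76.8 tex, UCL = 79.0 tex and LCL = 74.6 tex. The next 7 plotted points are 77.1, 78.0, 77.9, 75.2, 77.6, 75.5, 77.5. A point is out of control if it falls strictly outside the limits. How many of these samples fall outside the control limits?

All 7 points lie within [74.6, 79.0].

0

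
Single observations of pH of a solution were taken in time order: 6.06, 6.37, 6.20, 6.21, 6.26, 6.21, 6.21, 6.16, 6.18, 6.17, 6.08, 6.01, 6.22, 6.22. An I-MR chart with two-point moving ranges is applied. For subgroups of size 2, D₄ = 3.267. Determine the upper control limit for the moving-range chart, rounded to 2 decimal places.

0.26

Moving ranges: 0.31, 0.17, 0.01, 0.05, 0.05, 0.00, 0.05, 0.02, 0.01, 0.09, 0.07, 0.21, 0.00; M̄R̄ = 1.0400 / 13 = 0.0800
UCL_MR = D₄·M̄R̄ = 3.267 × 0.0800 = 0.2614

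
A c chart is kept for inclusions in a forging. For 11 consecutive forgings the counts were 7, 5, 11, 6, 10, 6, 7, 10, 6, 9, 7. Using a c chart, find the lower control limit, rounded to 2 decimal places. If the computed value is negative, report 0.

c̄ = (7 + 5 + 11 + 6 + 10 + 6 + 7 + 10 + 6 + 9 + 7) / 11 = 84 / 11 = 7.6364
LCL = c̄ − 3√c̄ = 7.6364 − 3 × 2.7634 = -0.6538 → 0 (cannot be negative)

0.00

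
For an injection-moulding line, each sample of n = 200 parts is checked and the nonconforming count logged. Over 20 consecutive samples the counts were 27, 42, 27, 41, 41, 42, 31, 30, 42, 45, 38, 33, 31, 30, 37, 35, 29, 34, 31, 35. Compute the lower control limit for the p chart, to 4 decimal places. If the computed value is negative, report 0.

p̄ = Σdᵢ / (k·n) = 701 / (20 × 200) = 0.17525
LCL = p̄ − 3·√(p̄(1−p̄)/n) = 0.17525 − 3 × 0.02688 = 0.09460

0.0946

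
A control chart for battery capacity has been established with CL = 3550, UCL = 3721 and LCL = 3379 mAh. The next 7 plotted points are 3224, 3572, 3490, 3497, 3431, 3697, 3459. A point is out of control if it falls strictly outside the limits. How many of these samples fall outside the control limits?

1

Compare each point to [3379, 3721]: sample 1 = 3224 < LCL.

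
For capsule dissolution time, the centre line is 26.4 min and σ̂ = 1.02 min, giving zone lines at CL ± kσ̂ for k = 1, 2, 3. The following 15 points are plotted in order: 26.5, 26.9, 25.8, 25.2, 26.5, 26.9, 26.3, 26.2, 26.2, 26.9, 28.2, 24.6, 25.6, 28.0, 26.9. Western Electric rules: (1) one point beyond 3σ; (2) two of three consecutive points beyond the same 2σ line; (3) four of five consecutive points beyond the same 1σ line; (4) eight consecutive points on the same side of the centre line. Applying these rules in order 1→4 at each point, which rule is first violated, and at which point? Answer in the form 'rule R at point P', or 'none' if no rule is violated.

none

Zone of each point (C = within 1σ̂, B = 1σ̂–2σ̂, A = 2σ̂–3σ̂, * = beyond 3σ̂; sign = side of CL): 1:+C, 2:+C, 3:-C, 4:-B, 5:+C, 6:+C, 7:-C, 8:-C, 9:-C, 10:+C, 11:+B, 12:-B, 13:-C, 14:+B, 15:+C
No rule fires across all 15 points.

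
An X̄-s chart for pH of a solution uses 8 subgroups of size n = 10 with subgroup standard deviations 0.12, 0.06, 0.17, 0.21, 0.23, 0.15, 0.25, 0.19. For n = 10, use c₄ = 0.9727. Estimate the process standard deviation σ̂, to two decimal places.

s̄ = (0.12 + 0.06 + 0.17 + 0.21 + 0.23 + 0.15 + 0.25 + 0.19) / 8 = 0.1725
σ̂ = s̄ / c₄ = 0.1725 / 0.9727 = 0.1773

0.18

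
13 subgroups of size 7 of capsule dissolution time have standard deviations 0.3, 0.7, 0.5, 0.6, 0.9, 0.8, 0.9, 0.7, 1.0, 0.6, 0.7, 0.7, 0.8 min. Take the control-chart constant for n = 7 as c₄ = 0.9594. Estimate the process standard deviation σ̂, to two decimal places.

0.74

s̄ = (0.3 + 0.7 + 0.5 + 0.6 + 0.9 + 0.8 + 0.9 + 0.7 + 1.0 + 0.6 + 0.7 + 0.7 + 0.8) / 13 = 0.7077
σ̂ = s̄ / c₄ = 0.7077 / 0.9594 = 0.7376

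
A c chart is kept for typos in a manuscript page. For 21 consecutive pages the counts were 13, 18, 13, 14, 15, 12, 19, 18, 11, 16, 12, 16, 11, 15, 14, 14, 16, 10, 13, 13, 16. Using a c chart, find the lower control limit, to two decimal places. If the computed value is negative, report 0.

c̄ = (13 + 18 + 13 + 14 + 15 + 12 + 19 + 18 + 11 + 16 + 12 + 16 + 11 + 15 + 14 + 14 + 16 + 10 + 13 + 13 + 16) / 21 = 299 / 21 = 14.2381
LCL = c̄ − 3√c̄ = 14.2381 − 3 × 3.7733 = 2.9181

2.92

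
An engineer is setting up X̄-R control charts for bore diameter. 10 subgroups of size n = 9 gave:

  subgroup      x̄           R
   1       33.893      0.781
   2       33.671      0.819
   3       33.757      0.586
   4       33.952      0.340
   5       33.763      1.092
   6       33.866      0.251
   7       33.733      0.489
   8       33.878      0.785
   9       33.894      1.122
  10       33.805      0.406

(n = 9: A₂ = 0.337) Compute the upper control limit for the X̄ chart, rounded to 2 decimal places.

X̄̄ = (33.893 + 33.671 + 33.757 + 33.952 + 33.763 + 33.866 + 33.733 + 33.878 + 33.894 + 33.805) / 10 = 338.2120 / 10 = 33.8212
R̄ = (0.781 + 0.819 + 0.586 + 0.340 + 1.092 + 0.251 + 0.489 + 0.785 + 1.122 + 0.406) / 10 = 6.6710 / 10 = 0.6671
UCL = X̄̄ + A₂·R̄ = 33.8212 + 0.337 × 0.6671 = 34.0460

34.05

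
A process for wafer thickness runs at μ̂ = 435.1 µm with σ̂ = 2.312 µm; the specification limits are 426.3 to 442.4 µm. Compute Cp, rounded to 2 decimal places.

Cp = (USL − LSL) / (6σ̂) = (442.4 − 426.3) / (6 × 2.312) = 16.1000 / 13.8720 = 1.1606

1.16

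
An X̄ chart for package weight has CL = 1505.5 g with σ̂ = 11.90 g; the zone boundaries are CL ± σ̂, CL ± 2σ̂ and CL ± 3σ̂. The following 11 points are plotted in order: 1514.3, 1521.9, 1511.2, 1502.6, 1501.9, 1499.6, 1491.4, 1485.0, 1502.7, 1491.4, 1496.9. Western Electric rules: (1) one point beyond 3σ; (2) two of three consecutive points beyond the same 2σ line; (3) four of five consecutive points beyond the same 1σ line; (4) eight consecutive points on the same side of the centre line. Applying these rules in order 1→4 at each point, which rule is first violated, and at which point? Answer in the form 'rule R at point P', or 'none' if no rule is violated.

rule 4 at point 11

Zone of each point (C = within 1σ̂, B = 1σ̂–2σ̂, A = 2σ̂–3σ̂, * = beyond 3σ̂; sign = side of CL): 1:+C, 2:+B, 3:+C, 4:-C, 5:-C, 6:-C, 7:-B, 8:-B, 9:-C, 10:-B, 11:-C
Rule 4 (eight consecutive points on the same side of the centre line) is satisfied at point 11.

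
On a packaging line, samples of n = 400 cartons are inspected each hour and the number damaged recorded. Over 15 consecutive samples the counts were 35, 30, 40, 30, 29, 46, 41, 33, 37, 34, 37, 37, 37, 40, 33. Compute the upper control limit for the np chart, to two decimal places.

p̄ = Σdᵢ / (k·n) = 539 / (15 × 400) = 0.08983
UCL = np̄ + 3·√(np̄(1−p̄)) = 35.9333 + 3 × √(35.9333×0.91017) = 35.9333 + 3 × 5.7189 = 53.0899

53.09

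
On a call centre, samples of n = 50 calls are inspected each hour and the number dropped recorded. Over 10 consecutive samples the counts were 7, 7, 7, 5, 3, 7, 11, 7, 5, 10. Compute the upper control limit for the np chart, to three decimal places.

p̄ = Σdᵢ / (k·n) = 69 / (10 × 50) = 0.13800
UCL = np̄ + 3·√(np̄(1−p̄)) = 6.9000 + 3 × √(6.9000×0.86200) = 6.9000 + 3 × 2.4388 = 14.2164

14.216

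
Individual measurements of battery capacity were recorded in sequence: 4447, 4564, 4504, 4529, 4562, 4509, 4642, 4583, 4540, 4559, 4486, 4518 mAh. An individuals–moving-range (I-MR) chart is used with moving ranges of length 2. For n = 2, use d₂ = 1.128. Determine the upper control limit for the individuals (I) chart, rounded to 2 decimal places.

X̄ = (4447 + 4564 + 4504 + 4529 + 4562 + 4509 + 4642 + 4583 + 4540 + 4559 + 4486 + 4518) / 12 = 4536.9167
Moving ranges: 117, 60, 25, 33, 53, 133, 59, 43, 19, 73, 32; M̄R̄ = 647.0000 / 11 = 58.8182
UCL = X̄ + 3·M̄R̄/d₂ = 4536.9167 + 3 × 58.8182 / 1.128 = 4693.3480

4693.35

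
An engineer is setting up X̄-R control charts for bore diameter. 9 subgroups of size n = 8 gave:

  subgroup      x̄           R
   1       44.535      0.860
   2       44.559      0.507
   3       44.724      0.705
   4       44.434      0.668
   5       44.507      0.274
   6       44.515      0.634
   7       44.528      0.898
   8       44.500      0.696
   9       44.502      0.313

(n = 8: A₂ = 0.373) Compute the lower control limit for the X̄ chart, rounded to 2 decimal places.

X̄̄ = (44.535 + 44.559 + 44.724 + 44.434 + 44.507 + 44.515 + 44.528 + 44.500 + 44.502) / 9 = 400.8040 / 9 = 44.5338
R̄ = (0.860 + 0.507 + 0.705 + 0.668 + 0.274 + 0.634 + 0.898 + 0.696 + 0.313) / 9 = 5.5550 / 9 = 0.6172
LCL = X̄̄ − A₂·R̄ = 44.5338 − 0.373 × 0.6172 = 44.3036

44.30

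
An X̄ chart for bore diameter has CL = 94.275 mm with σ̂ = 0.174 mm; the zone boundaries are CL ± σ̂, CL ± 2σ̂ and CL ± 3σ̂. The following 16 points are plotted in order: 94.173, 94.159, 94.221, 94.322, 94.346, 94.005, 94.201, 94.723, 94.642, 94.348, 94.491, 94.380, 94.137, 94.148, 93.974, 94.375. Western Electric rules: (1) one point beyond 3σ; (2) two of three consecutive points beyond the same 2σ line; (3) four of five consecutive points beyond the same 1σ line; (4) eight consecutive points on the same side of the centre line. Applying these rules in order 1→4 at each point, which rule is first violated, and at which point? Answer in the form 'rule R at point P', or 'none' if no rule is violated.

rule 2 at point 9

Zone of each point (C = within 1σ̂, B = 1σ̂–2σ̂, A = 2σ̂–3σ̂, * = beyond 3σ̂; sign = side of CL): 1:-C, 2:-C, 3:-C, 4:+C, 5:+C, 6:-B, 7:-C, 8:+A, 9:+A, 10:+C, 11:+B, 12:+C, 13:-C, 14:-C, 15:-B, 16:+C
Rule 2 (two of three consecutive points beyond the same 2σ limit) is satisfied at point 9.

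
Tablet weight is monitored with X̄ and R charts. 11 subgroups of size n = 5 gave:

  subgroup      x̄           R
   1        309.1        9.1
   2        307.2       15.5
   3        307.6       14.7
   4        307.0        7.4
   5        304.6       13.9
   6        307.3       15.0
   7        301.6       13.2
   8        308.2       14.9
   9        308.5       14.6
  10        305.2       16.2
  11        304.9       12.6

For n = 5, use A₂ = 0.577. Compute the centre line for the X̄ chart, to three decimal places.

306.473

X̄̄ = (309.1 + 307.2 + 307.6 + 307.0 + 304.6 + 307.3 + 301.6 + 308.2 + 308.5 + 305.2 + 304.9) / 11 = 3371.2000 / 11 = 306.4727
CL = X̄̄ = 306.4727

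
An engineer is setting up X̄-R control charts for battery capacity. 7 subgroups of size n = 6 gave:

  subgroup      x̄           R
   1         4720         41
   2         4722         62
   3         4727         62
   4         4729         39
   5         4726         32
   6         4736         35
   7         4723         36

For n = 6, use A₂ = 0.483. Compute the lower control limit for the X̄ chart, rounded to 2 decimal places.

4704.96

X̄̄ = (4720 + 4722 + 4727 + 4729 + 4726 + 4736 + 4723) / 7 = 33083.0000 / 7 = 4726.1429
R̄ = (41 + 62 + 62 + 39 + 32 + 35 + 36) / 7 = 307.0000 / 7 = 43.8571
LCL = X̄̄ − A₂·R̄ = 4726.1429 − 0.483 × 43.8571 = 4704.9599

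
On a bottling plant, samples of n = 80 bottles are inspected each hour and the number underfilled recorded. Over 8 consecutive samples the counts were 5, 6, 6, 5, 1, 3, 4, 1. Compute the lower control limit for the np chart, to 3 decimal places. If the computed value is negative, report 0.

p̄ = Σdᵢ / (k·n) = 31 / (8 × 80) = 0.04844
LCL = np̄ − 3·√(np̄(1−p̄)) = 3.8750 − 3 × 1.9202 = -1.8857 → 0 (negative, so LCL = 0)

0.000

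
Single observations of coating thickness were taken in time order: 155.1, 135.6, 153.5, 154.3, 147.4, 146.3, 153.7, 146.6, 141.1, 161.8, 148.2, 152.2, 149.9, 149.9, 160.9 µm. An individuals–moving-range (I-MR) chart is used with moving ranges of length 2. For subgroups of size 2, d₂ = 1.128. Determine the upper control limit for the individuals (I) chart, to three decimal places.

X̄ = (155.1 + 135.6 + 153.5 + 154.3 + 147.4 + 146.3 + 153.7 + 146.6 + 141.1 + 161.8 + 148.2 + 152.2 + 149.9 + 149.9 + 160.9) / 15 = 150.4333
Moving ranges: 19.5, 17.9, 0.8, 6.9, 1.1, 7.4, 7.1, 5.5, 20.7, 13.6, 4.0, 2.3, 0.0, 11.0; M̄R̄ = 117.8000 / 14 = 8.4143
UCL = X̄ + 3·M̄R̄/d₂ = 150.4333 + 3 × 8.4143 / 1.128 = 172.8118

172.812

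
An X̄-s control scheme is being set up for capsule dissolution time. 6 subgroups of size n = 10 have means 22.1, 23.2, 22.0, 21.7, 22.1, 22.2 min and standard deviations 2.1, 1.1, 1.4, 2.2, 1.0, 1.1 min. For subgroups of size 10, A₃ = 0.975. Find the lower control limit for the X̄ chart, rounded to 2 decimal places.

X̄̄ = (22.1 + 23.2 + 22.0 + 21.7 + 22.1 + 22.2) / 6 = 22.2167
s̄ = (2.1 + 1.1 + 1.4 + 2.2 + 1.0 + 1.1) / 6 = 1.4833
LCL = X̄̄ − A₃·s̄ = 22.2167 − 0.975 × 1.4833 = 20.7704

20.77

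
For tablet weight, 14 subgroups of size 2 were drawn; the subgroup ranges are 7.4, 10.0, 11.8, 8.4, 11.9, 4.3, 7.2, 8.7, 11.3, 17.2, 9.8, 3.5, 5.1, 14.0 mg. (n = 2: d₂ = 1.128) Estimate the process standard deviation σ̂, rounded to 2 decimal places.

8.27

R̄ = (7.4 + 10.0 + 11.8 + 8.4 + 11.9 + 4.3 + 7.2 + 8.7 + 11.3 + 17.2 + 9.8 + 3.5 + 5.1 + 14.0) / 14 = 9.3286
σ̂ = R̄ / d₂ = 9.3286 / 1.128 = 8.2700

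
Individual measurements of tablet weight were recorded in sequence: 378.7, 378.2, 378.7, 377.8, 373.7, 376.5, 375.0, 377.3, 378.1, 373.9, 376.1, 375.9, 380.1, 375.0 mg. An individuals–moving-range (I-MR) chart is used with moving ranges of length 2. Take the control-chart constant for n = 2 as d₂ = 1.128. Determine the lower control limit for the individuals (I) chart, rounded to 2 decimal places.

X̄ = (378.7 + 378.2 + 378.7 + 377.8 + 373.7 + 376.5 + 375.0 + 377.3 + 378.1 + 373.9 + 376.1 + 375.9 + 380.1 + 375.0) / 14 = 376.7857
Moving ranges: 0.5, 0.5, 0.9, 4.1, 2.8, 1.5, 2.3, 0.8, 4.2, 2.2, 0.2, 4.2, 5.1; M̄R̄ = 29.3000 / 13 = 2.2538
LCL = X̄ − 3·M̄R̄/d₂ = 376.7857 − 3 × 2.2538 / 1.128 = 370.7914

370.79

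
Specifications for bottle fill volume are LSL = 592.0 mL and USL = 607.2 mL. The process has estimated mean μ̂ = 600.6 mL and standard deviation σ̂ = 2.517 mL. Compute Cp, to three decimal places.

Cp = (USL − LSL) / (6σ̂) = (607.2 − 592.0) / (6 × 2.517) = 15.2000 / 15.1020 = 1.0065

1.006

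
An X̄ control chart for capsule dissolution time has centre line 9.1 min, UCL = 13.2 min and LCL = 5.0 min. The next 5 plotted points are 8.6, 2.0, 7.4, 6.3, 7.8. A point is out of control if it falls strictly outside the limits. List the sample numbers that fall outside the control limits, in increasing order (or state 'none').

2

Compare each point to [5.0, 13.2]: sample 2 = 2.0 < LCL.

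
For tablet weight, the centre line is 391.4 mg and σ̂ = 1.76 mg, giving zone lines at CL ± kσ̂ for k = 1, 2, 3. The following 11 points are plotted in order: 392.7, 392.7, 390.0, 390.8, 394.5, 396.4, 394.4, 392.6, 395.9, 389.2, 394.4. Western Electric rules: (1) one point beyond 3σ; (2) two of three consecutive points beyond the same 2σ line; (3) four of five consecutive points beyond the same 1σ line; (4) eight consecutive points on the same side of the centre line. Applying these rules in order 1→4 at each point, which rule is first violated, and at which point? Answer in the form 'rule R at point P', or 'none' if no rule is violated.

Zone of each point (C = within 1σ̂, B = 1σ̂–2σ̂, A = 2σ̂–3σ̂, * = beyond 3σ̂; sign = side of CL): 1:+C, 2:+C, 3:-C, 4:-C, 5:+B, 6:+A, 7:+B, 8:+C, 9:+A, 10:-B, 11:+B
Rule 3 (four of five consecutive points beyond the same 1σ limit) is satisfied at point 9.

rule 3 at point 9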